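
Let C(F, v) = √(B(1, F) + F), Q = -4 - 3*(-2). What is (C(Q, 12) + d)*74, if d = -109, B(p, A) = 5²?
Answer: -8066 + 222*√3 ≈ -7681.5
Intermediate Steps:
B(p, A) = 25
Q = 2 (Q = -4 + 6 = 2)
C(F, v) = √(25 + F)
(C(Q, 12) + d)*74 = (√(25 + 2) - 109)*74 = (√27 - 109)*74 = (3*√3 - 109)*74 = (-109 + 3*√3)*74 = -8066 + 222*√3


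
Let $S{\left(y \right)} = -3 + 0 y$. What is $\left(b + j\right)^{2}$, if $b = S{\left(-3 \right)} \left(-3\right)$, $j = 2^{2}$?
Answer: $169$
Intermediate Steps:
$j = 4$
$S{\left(y \right)} = -3$ ($S{\left(y \right)} = -3 + 0 = -3$)
$b = 9$ ($b = \left(-3\right) \left(-3\right) = 9$)
$\left(b + j\right)^{2} = \left(9 + 4\right)^{2} = 13^{2} = 169$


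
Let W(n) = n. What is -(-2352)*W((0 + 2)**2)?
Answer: 9408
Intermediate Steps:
-(-2352)*W((0 + 2)**2) = -(-2352)*(0 + 2)**2 = -(-2352)*2**2 = -(-2352)*4 = -196*(-48) = 9408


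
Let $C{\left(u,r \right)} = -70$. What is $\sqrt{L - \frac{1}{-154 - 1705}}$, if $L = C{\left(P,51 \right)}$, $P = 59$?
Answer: $\frac{i \sqrt{1431419}}{143} \approx 8.3666 i$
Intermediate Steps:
$L = -70$
$\sqrt{L - \frac{1}{-154 - 1705}} = \sqrt{-70 - \frac{1}{-154 - 1705}} = \sqrt{-70 - \frac{1}{-1859}} = \sqrt{-70 - - \frac{1}{1859}} = \sqrt{-70 + \frac{1}{1859}} = \sqrt{- \frac{130129}{1859}} = \frac{i \sqrt{1431419}}{143}$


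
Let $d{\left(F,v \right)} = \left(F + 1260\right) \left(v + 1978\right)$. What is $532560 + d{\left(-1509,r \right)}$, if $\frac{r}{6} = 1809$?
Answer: $-2662608$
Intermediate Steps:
$r = 10854$ ($r = 6 \cdot 1809 = 10854$)
$d{\left(F,v \right)} = \left(1260 + F\right) \left(1978 + v\right)$
$532560 + d{\left(-1509,r \right)} = 532560 + \left(2492280 + 1260 \cdot 10854 + 1978 \left(-1509\right) - 16378686\right) = 532560 + \left(2492280 + 13676040 - 2984802 - 16378686\right) = 532560 - 3195168 = -2662608$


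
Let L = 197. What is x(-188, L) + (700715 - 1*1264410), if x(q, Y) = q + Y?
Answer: -563686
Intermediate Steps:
x(q, Y) = Y + q
x(-188, L) + (700715 - 1*1264410) = (197 - 188) + (700715 - 1*1264410) = 9 + (700715 - 1264410) = 9 - 563695 = -563686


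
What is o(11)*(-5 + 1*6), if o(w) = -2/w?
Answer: -2/11 ≈ -0.18182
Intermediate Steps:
o(11)*(-5 + 1*6) = (-2/11)*(-5 + 1*6) = (-2*1/11)*(-5 + 6) = -2/11*1 = -2/11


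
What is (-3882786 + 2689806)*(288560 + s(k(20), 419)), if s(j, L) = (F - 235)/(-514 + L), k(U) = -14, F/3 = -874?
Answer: -6541361535972/19 ≈ -3.4428e+11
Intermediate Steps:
F = -2622 (F = 3*(-874) = -2622)
s(j, L) = -2857/(-514 + L) (s(j, L) = (-2622 - 235)/(-514 + L) = -2857/(-514 + L))
(-3882786 + 2689806)*(288560 + s(k(20), 419)) = (-3882786 + 2689806)*(288560 - 2857/(-514 + 419)) = -1192980*(288560 - 2857/(-95)) = -1192980*(288560 - 2857*(-1/95)) = -1192980*(288560 + 2857/95) = -1192980*27416057/95 = -6541361535972/19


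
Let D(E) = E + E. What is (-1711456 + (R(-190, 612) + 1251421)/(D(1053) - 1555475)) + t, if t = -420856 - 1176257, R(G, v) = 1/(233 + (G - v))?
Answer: -2924335539347357/883866961 ≈ -3.3086e+6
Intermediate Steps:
D(E) = 2*E
R(G, v) = 1/(233 + G - v)
t = -1597113
(-1711456 + (R(-190, 612) + 1251421)/(D(1053) - 1555475)) + t = (-1711456 + (1/(233 - 190 - 1*612) + 1251421)/(2*1053 - 1555475)) - 1597113 = (-1711456 + (1/(233 - 190 - 612) + 1251421)/(2106 - 1555475)) - 1597113 = (-1711456 + (1/(-569) + 1251421)/(-1553369)) - 1597113 = (-1711456 + (-1/569 + 1251421)*(-1/1553369)) - 1597113 = (-1711456 + (712058548/569)*(-1/1553369)) - 1597113 = (-1711456 - 712058548/883866961) - 1597113 = -1512700125663764/883866961 - 1597113 = -2924335539347357/883866961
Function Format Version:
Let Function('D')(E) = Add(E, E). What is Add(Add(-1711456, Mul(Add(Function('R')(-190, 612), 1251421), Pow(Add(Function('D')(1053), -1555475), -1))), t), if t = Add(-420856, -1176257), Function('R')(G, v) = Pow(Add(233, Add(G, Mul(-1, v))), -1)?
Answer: Rational(-2924335539347357, 883866961) ≈ -3.3086e+6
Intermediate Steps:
Function('D')(E) = Mul(2, E)
Function('R')(G, v) = Pow(Add(233, G, Mul(-1, v)), -1)
t = -1597113
Add(Add(-1711456, Mul(Add(Function('R')(-190, 612), 1251421), Pow(Add(Function('D')(1053), -1555475), -1))), t) = Add(Add(-1711456, Mul(Add(Pow(Add(233, -190, Mul(-1, 612)), -1), 1251421), Pow(Add(Mul(2, 1053), -1555475), -1))), -1597113) = Add(Add(-1711456, Mul(Add(Pow(Add(233, -190, -612), -1), 1251421), Pow(Add(2106, -1555475), -1))), -1597113) = Add(Add(-1711456, Mul(Add(Pow(-569, -1), 1251421), Pow(-1553369, -1))), -1597113) = Add(Add(-1711456, Mul(Add(Rational(-1, 569), 1251421), Rational(-1, 1553369))), -1597113) = Add(Add(-1711456, Mul(Rational(712058548, 569), Rational(-1, 1553369))), -1597113) = Add(Add(-1711456, Rational(-712058548, 883866961)), -1597113) = Add(Rational(-1512700125663764, 883866961), -1597113) = Rational(-2924335539347357, 883866961)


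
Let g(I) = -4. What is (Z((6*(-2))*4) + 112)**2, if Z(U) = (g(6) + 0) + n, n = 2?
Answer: 12100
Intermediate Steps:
Z(U) = -2 (Z(U) = (-4 + 0) + 2 = -4 + 2 = -2)
(Z((6*(-2))*4) + 112)**2 = (-2 + 112)**2 = 110**2 = 12100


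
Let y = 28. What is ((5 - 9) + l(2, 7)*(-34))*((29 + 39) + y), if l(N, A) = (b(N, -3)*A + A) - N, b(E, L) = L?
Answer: 51840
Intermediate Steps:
l(N, A) = -N - 2*A (l(N, A) = (-3*A + A) - N = -2*A - N = -N - 2*A)
((5 - 9) + l(2, 7)*(-34))*((29 + 39) + y) = ((5 - 9) + (-1*2 - 2*7)*(-34))*((29 + 39) + 28) = (-4 + (-2 - 14)*(-34))*(68 + 28) = (-4 - 16*(-34))*96 = (-4 + 544)*96 = 540*96 = 51840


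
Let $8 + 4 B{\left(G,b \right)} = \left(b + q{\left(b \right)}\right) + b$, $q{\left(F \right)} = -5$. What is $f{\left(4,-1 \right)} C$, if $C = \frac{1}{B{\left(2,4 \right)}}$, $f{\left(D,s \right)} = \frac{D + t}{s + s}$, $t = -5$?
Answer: $- \frac{2}{5} \approx -0.4$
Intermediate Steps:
$B{\left(G,b \right)} = - \frac{13}{4} + \frac{b}{2}$ ($B{\left(G,b \right)} = -2 + \frac{\left(b - 5\right) + b}{4} = -2 + \frac{\left(-5 + b\right) + b}{4} = -2 + \frac{-5 + 2 b}{4} = -2 + \left(- \frac{5}{4} + \frac{b}{2}\right) = - \frac{13}{4} + \frac{b}{2}$)
$f{\left(D,s \right)} = \frac{-5 + D}{2 s}$ ($f{\left(D,s \right)} = \frac{D - 5}{s + s} = \frac{-5 + D}{2 s}$)
$C = - \frac{4}{5}$ ($C = \frac{1}{- \frac{13}{4} + \frac{1}{2} \cdot 4} = \frac{1}{- \frac{13}{4} + 2} = \frac{1}{- \frac{5}{4}} = - \frac{4}{5} \approx -0.8$)
$f{\left(4,-1 \right)} C = \frac{-5 + 4}{2 \left(-1\right)} \left(- \frac{4}{5}\right) = \frac{1}{2} \left(-1\right) \left(-1\right) \left(- \frac{4}{5}\right) = \frac{1}{2} \left(- \frac{4}{5}\right) = - \frac{2}{5}$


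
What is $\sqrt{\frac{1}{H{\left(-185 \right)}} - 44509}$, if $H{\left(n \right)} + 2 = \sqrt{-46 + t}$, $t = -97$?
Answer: $\sqrt{\frac{89019 - 44509 i \sqrt{143}}{-2 + i \sqrt{143}}} \approx 0.0002 - 210.97 i$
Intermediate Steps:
$H{\left(n \right)} = -2 + i \sqrt{143}$ ($H{\left(n \right)} = -2 + \sqrt{-46 - 97} = -2 + \sqrt{-143} = -2 + i \sqrt{143}$)
$\sqrt{\frac{1}{H{\left(-185 \right)}} - 44509} = \sqrt{\frac{1}{-2 + i \sqrt{143}} - 44509} = \sqrt{-44509 + \frac{1}{-2 + i \sqrt{143}}}$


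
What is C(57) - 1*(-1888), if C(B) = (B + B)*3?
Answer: 2230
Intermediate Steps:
C(B) = 6*B (C(B) = (2*B)*3 = 6*B)
C(57) - 1*(-1888) = 6*57 - 1*(-1888) = 342 + 1888 = 2230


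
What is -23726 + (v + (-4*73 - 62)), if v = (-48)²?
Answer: -21776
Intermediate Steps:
v = 2304
-23726 + (v + (-4*73 - 62)) = -23726 + (2304 + (-4*73 - 62)) = -23726 + (2304 + (-292 - 62)) = -23726 + (2304 - 354) = -23726 + 1950 = -21776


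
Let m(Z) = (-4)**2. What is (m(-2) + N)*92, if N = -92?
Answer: -6992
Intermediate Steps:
m(Z) = 16
(m(-2) + N)*92 = (16 - 92)*92 = -76*92 = -6992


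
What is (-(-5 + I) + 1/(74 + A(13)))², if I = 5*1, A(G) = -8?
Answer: 1/4356 ≈ 0.00022957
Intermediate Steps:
I = 5
(-(-5 + I) + 1/(74 + A(13)))² = (-(-5 + 5) + 1/(74 - 8))² = (-1*0 + 1/66)² = (0 + 1/66)² = (1/66)² = 1/4356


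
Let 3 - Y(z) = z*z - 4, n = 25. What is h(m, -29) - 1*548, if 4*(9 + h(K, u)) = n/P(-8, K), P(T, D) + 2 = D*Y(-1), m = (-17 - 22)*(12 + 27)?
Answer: -20337209/36512 ≈ -557.00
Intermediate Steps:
Y(z) = 7 - z**2 (Y(z) = 3 - (z*z - 4) = 3 - (z**2 - 4) = 3 - (-4 + z**2) = 3 + (4 - z**2) = 7 - z**2)
m = -1521 (m = -39*39 = -1521)
P(T, D) = -2 + 6*D (P(T, D) = -2 + D*(7 - 1*(-1)**2) = -2 + D*(7 - 1*1) = -2 + D*(7 - 1) = -2 + D*6 = -2 + 6*D)
h(K, u) = -9 + 25/(4*(-2 + 6*K)) (h(K, u) = -9 + (25/(-2 + 6*K))/4 = -9 + 25/(4*(-2 + 6*K)))
h(m, -29) - 1*548 = (97 - 216*(-1521))/(8*(-1 + 3*(-1521))) - 1*548 = (97 + 328536)/(8*(-1 - 4563)) - 548 = (1/8)*328633/(-4564) - 548 = (1/8)*(-1/4564)*328633 - 548 = -328633/36512 - 548 = -20337209/36512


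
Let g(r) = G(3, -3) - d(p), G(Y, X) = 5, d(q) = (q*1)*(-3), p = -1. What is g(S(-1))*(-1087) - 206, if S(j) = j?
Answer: -2380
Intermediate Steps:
d(q) = -3*q (d(q) = q*(-3) = -3*q)
g(r) = 2 (g(r) = 5 - (-3)*(-1) = 5 - 1*3 = 5 - 3 = 2)
g(S(-1))*(-1087) - 206 = 2*(-1087) - 206 = -2174 - 206 = -2380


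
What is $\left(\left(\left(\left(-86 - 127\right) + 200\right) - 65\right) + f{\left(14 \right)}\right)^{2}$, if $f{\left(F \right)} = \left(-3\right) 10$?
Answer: $11664$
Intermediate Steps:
$f{\left(F \right)} = -30$
$\left(\left(\left(\left(-86 - 127\right) + 200\right) - 65\right) + f{\left(14 \right)}\right)^{2} = \left(\left(\left(\left(-86 - 127\right) + 200\right) - 65\right) - 30\right)^{2} = \left(\left(\left(-213 + 200\right) - 65\right) - 30\right)^{2} = \left(\left(-13 - 65\right) - 30\right)^{2} = \left(-78 - 30\right)^{2} = \left(-108\right)^{2} = 11664$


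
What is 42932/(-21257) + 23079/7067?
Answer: 187189859/150223219 ≈ 1.2461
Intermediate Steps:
42932/(-21257) + 23079/7067 = 42932*(-1/21257) + 23079*(1/7067) = -42932/21257 + 23079/7067 = 187189859/150223219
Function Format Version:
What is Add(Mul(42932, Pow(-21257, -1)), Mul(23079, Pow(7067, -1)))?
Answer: Rational(187189859, 150223219) ≈ 1.2461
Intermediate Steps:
Add(Mul(42932, Pow(-21257, -1)), Mul(23079, Pow(7067, -1))) = Add(Mul(42932, Rational(-1, 21257)), Mul(23079, Rational(1, 7067))) = Add(Rational(-42932, 21257), Rational(23079, 7067)) = Rational(187189859, 150223219)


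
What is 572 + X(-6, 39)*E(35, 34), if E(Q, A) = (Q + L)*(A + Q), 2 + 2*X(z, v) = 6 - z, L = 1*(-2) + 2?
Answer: 12647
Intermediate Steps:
L = 0 (L = -2 + 2 = 0)
X(z, v) = 2 - z/2 (X(z, v) = -1 + (6 - z)/2 = -1 + (3 - z/2) = 2 - z/2)
E(Q, A) = Q*(A + Q) (E(Q, A) = (Q + 0)*(A + Q) = Q*(A + Q))
572 + X(-6, 39)*E(35, 34) = 572 + (2 - ½*(-6))*(35*(34 + 35)) = 572 + (2 + 3)*(35*69) = 572 + 5*2415 = 572 + 12075 = 12647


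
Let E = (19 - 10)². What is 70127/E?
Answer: 70127/81 ≈ 865.77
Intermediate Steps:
E = 81 (E = 9² = 81)
70127/E = 70127/81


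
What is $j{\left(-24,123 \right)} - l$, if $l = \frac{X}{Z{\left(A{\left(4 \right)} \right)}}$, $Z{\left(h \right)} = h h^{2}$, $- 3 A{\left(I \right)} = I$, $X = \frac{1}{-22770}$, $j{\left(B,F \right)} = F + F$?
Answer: $\frac{39832317}{161920} \approx 246.0$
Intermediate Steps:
$j{\left(B,F \right)} = 2 F$
$X = - \frac{1}{22770} \approx -4.3917 \cdot 10^{-5}$
$A{\left(I \right)} = - \frac{I}{3}$
$Z{\left(h \right)} = h^{3}$
$l = \frac{3}{161920}$ ($l = - \frac{1}{22770 \left(\left(- \frac{1}{3}\right) 4\right)^{3}} = - \frac{1}{22770 \left(- \frac{4}{3}\right)^{3}} = - \frac{1}{22770 \left(- \frac{64}{27}\right)} = \left(- \frac{1}{22770}\right) \left(- \frac{27}{64}\right) = \frac{3}{161920} \approx 1.8528 \cdot 10^{-5}$)
$j{\left(-24,123 \right)} - l = 2 \cdot 123 - \frac{3}{161920} = 246 - \frac{3}{161920} = \frac{39832317}{161920}$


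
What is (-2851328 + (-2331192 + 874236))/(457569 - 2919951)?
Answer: 2154142/1231191 ≈ 1.7496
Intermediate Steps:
(-2851328 + (-2331192 + 874236))/(457569 - 2919951) = (-2851328 - 1456956)/(-2462382) = -4308284*(-1/2462382) = 2154142/1231191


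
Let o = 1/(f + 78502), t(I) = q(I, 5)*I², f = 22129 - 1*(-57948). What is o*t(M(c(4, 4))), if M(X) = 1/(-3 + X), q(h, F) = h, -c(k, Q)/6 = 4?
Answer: -1/3121310457 ≈ -3.2038e-10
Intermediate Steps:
c(k, Q) = -24 (c(k, Q) = -6*4 = -24)
f = 80077 (f = 22129 + 57948 = 80077)
t(I) = I³ (t(I) = I*I² = I³)
o = 1/158579 (o = 1/(80077 + 78502) = 1/158579 ≈ 6.3060e-6)
o*t(M(c(4, 4))) = (1/(-3 - 24))³/158579 = (1/(-27))³/158579 = (-1/27)³/158579 = (1/158579)*(-1/19683) = -1/3121310457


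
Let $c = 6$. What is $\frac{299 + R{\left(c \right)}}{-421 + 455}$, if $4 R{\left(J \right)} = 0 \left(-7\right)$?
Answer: $\frac{299}{34} \approx 8.7941$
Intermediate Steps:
$R{\left(J \right)} = 0$ ($R{\left(J \right)} = \frac{0 \left(-7\right)}{4} = \frac{1}{4} \cdot 0 = 0$)
$\frac{299 + R{\left(c \right)}}{-421 + 455} = \frac{299 + 0}{-421 + 455} = \frac{299}{34}$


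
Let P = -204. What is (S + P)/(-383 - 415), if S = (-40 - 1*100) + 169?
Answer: 25/114 ≈ 0.21930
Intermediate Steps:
S = 29 (S = (-40 - 100) + 169 = -140 + 169 = 29)
(S + P)/(-383 - 415) = (29 - 204)/(-383 - 415) = -175/(-798) = -175*(-1/798) = 25/114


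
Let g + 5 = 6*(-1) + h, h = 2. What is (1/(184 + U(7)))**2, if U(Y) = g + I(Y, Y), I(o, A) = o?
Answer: 1/33124 ≈ 3.0190e-5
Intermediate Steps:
g = -9 (g = -5 + (6*(-1) + 2) = -5 + (-6 + 2) = -5 - 4 = -9)
U(Y) = -9 + Y
(1/(184 + U(7)))**2 = (1/(184 + (-9 + 7)))**2 = (1/(184 - 2))**2 = (1/182)**2 = 1/33124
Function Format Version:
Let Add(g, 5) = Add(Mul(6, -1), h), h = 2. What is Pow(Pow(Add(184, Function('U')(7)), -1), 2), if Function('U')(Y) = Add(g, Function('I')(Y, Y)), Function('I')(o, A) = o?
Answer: Rational(1, 33124) ≈ 3.0190e-5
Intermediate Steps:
g = -9 (g = Add(-5, Add(Mul(6, -1), 2)) = Add(-5, Add(-6, 2)) = Add(-5, -4) = -9)
Function('U')(Y) = Add(-9, Y)
Pow(Pow(Add(184, Function('U')(7)), -1), 2) = Pow(Pow(Add(184, Add(-9, 7)), -1), 2) = Pow(Pow(Add(184, -2), -1), 2) = Pow(Pow(182, -1), 2) = Pow(Rational(1, 182), 2) = Rational(1, 33124)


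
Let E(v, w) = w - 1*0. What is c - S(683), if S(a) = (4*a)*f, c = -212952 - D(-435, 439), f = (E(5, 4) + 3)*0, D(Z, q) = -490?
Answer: -212462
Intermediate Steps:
E(v, w) = w (E(v, w) = w + 0 = w)
f = 0 (f = (4 + 3)*0 = 7*0 = 0)
c = -212462 (c = -212952 - 1*(-490) = -212952 + 490 = -212462)
S(a) = 0 (S(a) = (4*a)*0 = 0)
c - S(683) = -212462 - 1*0 = -212462 + 0 = -212462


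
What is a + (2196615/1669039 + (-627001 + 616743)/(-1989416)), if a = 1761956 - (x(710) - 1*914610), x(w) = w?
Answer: 4442475572280558323/1660206445612 ≈ 2.6759e+6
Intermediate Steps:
a = 2675856 (a = 1761956 - (710 - 1*914610) = 1761956 - (710 - 914610) = 1761956 - 1*(-913900) = 1761956 + 913900 = 2675856)
a + (2196615/1669039 + (-627001 + 616743)/(-1989416)) = 2675856 + (2196615/1669039 + (-627001 + 616743)/(-1989416)) = 2675856 + (2196615*(1/1669039) - 10258*(-1/1989416)) = 2675856 + (2196615/1669039 + 5129/994708) = 2675856 + 2193551014451/1660206445612 = 4442475572280558323/1660206445612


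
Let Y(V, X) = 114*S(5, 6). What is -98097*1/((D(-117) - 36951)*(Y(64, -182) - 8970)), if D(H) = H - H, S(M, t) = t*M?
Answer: -32699/68359350 ≈ -0.00047834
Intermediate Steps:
S(M, t) = M*t
Y(V, X) = 3420 (Y(V, X) = 114*(5*6) = 114*30 = 3420)
D(H) = 0
-98097*1/((D(-117) - 36951)*(Y(64, -182) - 8970)) = -98097*1/((0 - 36951)*(3420 - 8970)) = -98097/((-36951*(-5550))) = -98097/205078050 = -98097*1/205078050 = -32699/68359350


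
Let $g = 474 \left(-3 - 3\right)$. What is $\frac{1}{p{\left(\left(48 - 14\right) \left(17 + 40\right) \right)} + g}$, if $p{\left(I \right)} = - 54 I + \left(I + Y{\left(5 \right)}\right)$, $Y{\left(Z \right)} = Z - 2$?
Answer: $- \frac{1}{105555} \approx -9.4737 \cdot 10^{-6}$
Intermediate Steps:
$Y{\left(Z \right)} = -2 + Z$
$p{\left(I \right)} = 3 - 53 I$ ($p{\left(I \right)} = - 54 I + \left(I + \left(-2 + 5\right)\right) = - 54 I + \left(I + 3\right) = - 54 I + \left(3 + I\right) = 3 - 53 I$)
$g = -2844$ ($g = 474 \left(-6\right) = -2844$)
$\frac{1}{p{\left(\left(48 - 14\right) \left(17 + 40\right) \right)} + g} = \frac{1}{\left(3 - 53 \left(48 - 14\right) \left(17 + 40\right)\right) - 2844} = \frac{1}{\left(3 - 53 \cdot 34 \cdot 57\right) - 2844} = \frac{1}{\left(3 - 102714\right) - 2844} = \frac{1}{-102711 - 2844} = \frac{1}{-105555} = - \frac{1}{105555}$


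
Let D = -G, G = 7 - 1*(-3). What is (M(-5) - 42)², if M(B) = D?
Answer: 2704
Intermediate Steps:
G = 10 (G = 7 + 3 = 10)
D = -10 (D = -1*10 = -10)
M(B) = -10
(M(-5) - 42)² = (-10 - 42)² = (-52)² = 2704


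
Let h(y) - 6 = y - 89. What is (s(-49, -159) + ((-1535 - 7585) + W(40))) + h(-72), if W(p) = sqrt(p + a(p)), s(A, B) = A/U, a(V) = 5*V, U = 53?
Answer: -491624/53 + 4*sqrt(15) ≈ -9260.4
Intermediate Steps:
s(A, B) = A/53
W(p) = sqrt(6)*sqrt(p) (W(p) = sqrt(p + 5*p) = sqrt(6*p) = sqrt(6)*sqrt(p))
h(y) = -83 + y (h(y) = 6 + (y - 89) = 6 + (-89 + y) = -83 + y)
(s(-49, -159) + ((-1535 - 7585) + W(40))) + h(-72) = ((1/53)*(-49) + ((-1535 - 7585) + sqrt(6)*sqrt(40))) + (-83 - 72) = (-49/53 + (-9120 + sqrt(6)*(2*sqrt(10)))) - 155 = (-49/53 + (-9120 + 4*sqrt(15))) - 155 = (-483409/53 + 4*sqrt(15)) - 155 = -491624/53 + 4*sqrt(15)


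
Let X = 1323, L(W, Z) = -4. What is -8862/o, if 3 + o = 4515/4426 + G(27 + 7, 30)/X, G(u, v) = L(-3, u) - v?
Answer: 51892309476/11743933 ≈ 4418.6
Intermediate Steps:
G(u, v) = -4 - v
o = -11743933/5855598 (o = -3 + (4515/4426 + (-4 - 1*30)/1323) = -3 + (4515*(1/4426) + (-4 - 30)*(1/1323)) = -3 + (4515/4426 - 34*1/1323) = -3 + (4515/4426 - 34/1323) = -3 + 5822861/5855598 = -11743933/5855598 ≈ -2.0056)
-8862/o = -8862/(-11743933/5855598) = -8862*(-5855598/11743933) = 51892309476/11743933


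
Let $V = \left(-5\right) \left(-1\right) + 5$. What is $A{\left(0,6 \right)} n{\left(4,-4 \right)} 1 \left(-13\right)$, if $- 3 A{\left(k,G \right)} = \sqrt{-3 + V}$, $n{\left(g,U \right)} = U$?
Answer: $- \frac{52 \sqrt{7}}{3} \approx -45.86$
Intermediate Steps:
$V = 10$ ($V = 5 + 5 = 10$)
$A{\left(k,G \right)} = - \frac{\sqrt{7}}{3}$ ($A{\left(k,G \right)} = - \frac{\sqrt{-3 + 10}}{3} = - \frac{\sqrt{7}}{3}$)
$A{\left(0,6 \right)} n{\left(4,-4 \right)} 1 \left(-13\right) = - \frac{\sqrt{7}}{3} \left(-4\right) 1 \left(-13\right) = \frac{4 \sqrt{7}}{3} \cdot 1 \left(-13\right) = \frac{4 \sqrt{7}}{3} \left(-13\right) = - \frac{52 \sqrt{7}}{3}$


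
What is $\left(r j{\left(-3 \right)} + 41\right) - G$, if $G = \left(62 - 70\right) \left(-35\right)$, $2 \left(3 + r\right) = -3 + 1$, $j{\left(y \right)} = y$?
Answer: $-227$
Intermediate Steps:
$r = -4$ ($r = -3 + \frac{-3 + 1}{2} = -3 + \frac{1}{2} \left(-2\right) = -3 - 1 = -4$)
$G = 280$ ($G = \left(-8\right) \left(-35\right) = 280$)
$\left(r j{\left(-3 \right)} + 41\right) - G = \left(\left(-4\right) \left(-3\right) + 41\right) - 280 = \left(12 + 41\right) - 280 = 53 - 280 = -227$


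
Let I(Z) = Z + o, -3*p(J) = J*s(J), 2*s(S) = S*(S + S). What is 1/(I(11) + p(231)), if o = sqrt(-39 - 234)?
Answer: -4108786/16882122394069 - I*sqrt(273)/16882122394069 ≈ -2.4338e-7 - 9.7871e-13*I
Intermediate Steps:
s(S) = S**2 (s(S) = (S*(S + S))/2 = (S*(2*S))/2 = (2*S**2)/2 = S**2)
o = I*sqrt(273) (o = sqrt(-273) = I*sqrt(273) ≈ 16.523*I)
p(J) = -J**3/3 (p(J) = -J*J**2/3 = -J**3/3)
I(Z) = Z + I*sqrt(273)
1/(I(11) + p(231)) = 1/((11 + I*sqrt(273)) - 1/3*231**3) = 1/((11 + I*sqrt(273)) - 1/3*12326391) = 1/((11 + I*sqrt(273)) - 4108797) = 1/(-4108786 + I*sqrt(273))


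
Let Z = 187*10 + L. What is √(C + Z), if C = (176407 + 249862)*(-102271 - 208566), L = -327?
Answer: I*√132500175610 ≈ 3.6401e+5*I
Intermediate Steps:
C = -132500177153 (C = 426269*(-310837) = -132500177153)
Z = 1543 (Z = 187*10 - 327 = 1870 - 327 = 1543)
√(C + Z) = √(-132500177153 + 1543) = √(-132500175610) = I*√132500175610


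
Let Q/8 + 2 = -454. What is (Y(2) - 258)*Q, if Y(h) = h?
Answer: 933888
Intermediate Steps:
Q = -3648 (Q = -16 + 8*(-454) = -16 - 3632 = -3648)
(Y(2) - 258)*Q = (2 - 258)*(-3648) = -256*(-3648) = 933888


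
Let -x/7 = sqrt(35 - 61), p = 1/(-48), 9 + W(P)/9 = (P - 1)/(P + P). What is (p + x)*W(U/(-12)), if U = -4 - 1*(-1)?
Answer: 63/32 + 1323*I*sqrt(26)/2 ≈ 1.9688 + 3373.0*I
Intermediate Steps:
U = -3 (U = -4 + 1 = -3)
W(P) = -81 + 9*(-1 + P)/(2*P) (W(P) = -81 + 9*((P - 1)/(P + P)) = -81 + 9*((-1 + P)/((2*P))) = -81 + 9*((-1 + P)*(1/(2*P))) = -81 + 9*((-1 + P)/(2*P)) = -81 + 9*(-1 + P)/(2*P))
p = -1/48 ≈ -0.020833
x = -7*I*sqrt(26) (x = -7*sqrt(35 - 61) = -7*I*sqrt(26) ≈ -35.693*I)
(p + x)*W(U/(-12)) = (-1/48 - 7*I*sqrt(26))*(9*(-1 - (-51)/(-12))/(2*((-3/(-12))))) = (-1/48 - 7*I*sqrt(26))*(9*(-1 - (-51)*(-1)/12)/(2*((-3*(-1/12))))) = (-1/48 - 7*I*sqrt(26))*(9*(-1 - 17*1/4)/(2*(1/4))) = (-1/48 - 7*I*sqrt(26))*((9/2)*4*(-1 - 17/4)) = (-1/48 - 7*I*sqrt(26))*((9/2)*4*(-21/4)) = (-1/48 - 7*I*sqrt(26))*(-189/2) = 63/32 + 1323*I*sqrt(26)/2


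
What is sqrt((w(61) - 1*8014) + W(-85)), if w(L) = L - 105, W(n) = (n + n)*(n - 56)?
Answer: 6*sqrt(442) ≈ 126.14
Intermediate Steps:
W(n) = 2*n*(-56 + n) (W(n) = (2*n)*(-56 + n) = 2*n*(-56 + n))
w(L) = -105 + L
sqrt((w(61) - 1*8014) + W(-85)) = sqrt(((-105 + 61) - 1*8014) + 2*(-85)*(-56 - 85)) = sqrt((-44 - 8014) + 2*(-85)*(-141)) = sqrt(-8058 + 23970) = sqrt(15912) = 6*sqrt(442)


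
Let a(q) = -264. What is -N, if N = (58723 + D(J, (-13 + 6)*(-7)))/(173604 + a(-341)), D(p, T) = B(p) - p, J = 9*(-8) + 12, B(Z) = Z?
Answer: -58723/173340 ≈ -0.33877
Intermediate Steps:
J = -60 (J = -72 + 12 = -60)
D(p, T) = 0 (D(p, T) = p - p = 0)
N = 58723/173340 (N = (58723 + 0)/(173604 - 264) = 58723/173340 ≈ 0.33877)
-N = -1*58723/173340 = -58723/173340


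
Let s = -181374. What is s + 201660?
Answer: 20286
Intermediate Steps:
s + 201660 = -181374 + 201660 = 20286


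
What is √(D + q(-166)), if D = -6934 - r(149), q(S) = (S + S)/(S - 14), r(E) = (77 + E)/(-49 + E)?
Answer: I*√6240974/30 ≈ 83.273*I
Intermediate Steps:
r(E) = (77 + E)/(-49 + E)
q(S) = 2*S/(-14 + S) (q(S) = (2*S)/(-14 + S) = 2*S/(-14 + S))
D = -346813/50 (D = -6934 - (77 + 149)/(-49 + 149) = -6934 - 226/100 = -6934 - 1*113/50 = -6934 - 113/50 = -346813/50 ≈ -6936.3)
√(D + q(-166)) = √(-346813/50 + 2*(-166)/(-14 - 166)) = √(-346813/50 + 2*(-166)/(-180)) = √(-346813/50 + 2*(-166)*(-1/180)) = √(-346813/50 + 83/45) = √(-3120487/450) = I*√6240974/30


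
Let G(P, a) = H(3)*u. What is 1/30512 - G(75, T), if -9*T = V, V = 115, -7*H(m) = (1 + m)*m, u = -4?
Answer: -1464569/213584 ≈ -6.8571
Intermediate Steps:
H(m) = -m*(1 + m)/7 (H(m) = -(1 + m)*m/7 = -m*(1 + m)/7)
T = -115/9 (T = -⅑*115 = -115/9 ≈ -12.778)
G(P, a) = 48/7 (G(P, a) = -⅐*3*(1 + 3)*(-4) = -⅐*3*4*(-4) = -12/7*(-4) = 48/7)
1/30512 - G(75, T) = 1/30512 - 1*48/7 = 1/30512 - 48/7 = -1464569/213584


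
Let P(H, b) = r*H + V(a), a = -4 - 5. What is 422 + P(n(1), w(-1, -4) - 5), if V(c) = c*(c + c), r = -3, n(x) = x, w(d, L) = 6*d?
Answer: 581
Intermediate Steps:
a = -9
V(c) = 2*c**2 (V(c) = c*(2*c) = 2*c**2)
P(H, b) = 162 - 3*H (P(H, b) = -3*H + 2*(-9)**2 = -3*H + 2*81 = -3*H + 162 = 162 - 3*H)
422 + P(n(1), w(-1, -4) - 5) = 422 + (162 - 3*1) = 422 + (162 - 3) = 422 + 159 = 581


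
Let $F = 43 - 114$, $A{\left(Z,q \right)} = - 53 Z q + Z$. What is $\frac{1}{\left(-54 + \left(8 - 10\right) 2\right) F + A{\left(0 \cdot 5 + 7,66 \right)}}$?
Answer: $- \frac{1}{20361} \approx -4.9114 \cdot 10^{-5}$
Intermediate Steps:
$A{\left(Z,q \right)} = Z - 53 Z q$ ($A{\left(Z,q \right)} = - 53 Z q + Z = Z - 53 Z q$)
$F = -71$
$\frac{1}{\left(-54 + \left(8 - 10\right) 2\right) F + A{\left(0 \cdot 5 + 7,66 \right)}} = \frac{1}{\left(-54 + \left(8 - 10\right) 2\right) \left(-71\right) + \left(0 \cdot 5 + 7\right) \left(1 - 3498\right)} = \frac{1}{\left(-54 - 4\right) \left(-71\right) + \left(0 + 7\right) \left(1 - 3498\right)} = \frac{1}{\left(-54 - 4\right) \left(-71\right) + 7 \left(-3497\right)} = \frac{1}{\left(-58\right) \left(-71\right) - 24479} = \frac{1}{4118 - 24479} = \frac{1}{-20361} = - \frac{1}{20361}$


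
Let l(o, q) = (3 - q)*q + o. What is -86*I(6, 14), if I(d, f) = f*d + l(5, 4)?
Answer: -7310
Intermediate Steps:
l(o, q) = o + q*(3 - q) (l(o, q) = q*(3 - q) + o = o + q*(3 - q))
I(d, f) = 1 + d*f (I(d, f) = f*d + (5 - 1*4**2 + 3*4) = d*f + (5 - 1*16 + 12) = d*f + (5 - 16 + 12) = d*f + 1 = 1 + d*f)
-86*I(6, 14) = -86*(1 + 6*14) = -86*(1 + 84) = -86*85 = -7310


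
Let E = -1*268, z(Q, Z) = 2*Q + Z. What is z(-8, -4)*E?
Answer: 5360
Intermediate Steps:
z(Q, Z) = Z + 2*Q
E = -268
z(-8, -4)*E = (-4 + 2*(-8))*(-268) = (-4 - 16)*(-268) = -20*(-268) = 5360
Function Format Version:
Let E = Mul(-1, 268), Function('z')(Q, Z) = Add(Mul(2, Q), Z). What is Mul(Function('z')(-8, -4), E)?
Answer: 5360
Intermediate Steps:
Function('z')(Q, Z) = Add(Z, Mul(2, Q))
E = -268
Mul(Function('z')(-8, -4), E) = Mul(Add(-4, Mul(2, -8)), -268) = Mul(Add(-4, -16), -268) = Mul(-20, -268) = 5360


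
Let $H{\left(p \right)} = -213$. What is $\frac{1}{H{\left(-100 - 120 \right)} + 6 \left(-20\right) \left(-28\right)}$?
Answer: $\frac{1}{3147} \approx 0.00031776$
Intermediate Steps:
$\frac{1}{H{\left(-100 - 120 \right)} + 6 \left(-20\right) \left(-28\right)} = \frac{1}{-213 + 6 \left(-20\right) \left(-28\right)} = \frac{1}{-213 - -3360} = \frac{1}{-213 + 3360} = \frac{1}{3147}$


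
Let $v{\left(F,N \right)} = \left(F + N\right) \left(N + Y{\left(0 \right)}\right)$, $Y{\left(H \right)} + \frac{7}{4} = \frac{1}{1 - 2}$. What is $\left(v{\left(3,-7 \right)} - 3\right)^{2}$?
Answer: $1296$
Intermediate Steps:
$Y{\left(H \right)} = - \frac{11}{4}$ ($Y{\left(H \right)} = - \frac{7}{4} + \frac{1}{1 - 2} = - \frac{7}{4} + \frac{1}{-1} = - \frac{7}{4} - 1 = - \frac{11}{4}$)
$v{\left(F,N \right)} = \left(- \frac{11}{4} + N\right) \left(F + N\right)$ ($v{\left(F,N \right)} = \left(F + N\right) \left(N - \frac{11}{4}\right) = \left(F + N\right) \left(- \frac{11}{4} + N\right) = \left(- \frac{11}{4} + N\right) \left(F + N\right)$)
$\left(v{\left(3,-7 \right)} - 3\right)^{2} = \left(\left(\left(-7\right)^{2} - \frac{33}{4} - - \frac{77}{4} + 3 \left(-7\right)\right) - 3\right)^{2} = \left(\left(49 - \frac{33}{4} + \frac{77}{4} - 21\right) - 3\right)^{2} = \left(39 - 3\right)^{2} = 36^{2} = 1296$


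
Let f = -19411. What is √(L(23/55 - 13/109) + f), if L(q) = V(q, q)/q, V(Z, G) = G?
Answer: I*√19410 ≈ 139.32*I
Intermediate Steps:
L(q) = 1 (L(q) = q/q = 1)
√(L(23/55 - 13/109) + f) = √(1 - 19411) = √(-19410) = I*√19410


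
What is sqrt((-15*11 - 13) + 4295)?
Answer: sqrt(4117) ≈ 64.164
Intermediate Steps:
sqrt((-15*11 - 13) + 4295) = sqrt((-165 - 13) + 4295) = sqrt(-178 + 4295) = sqrt(4117)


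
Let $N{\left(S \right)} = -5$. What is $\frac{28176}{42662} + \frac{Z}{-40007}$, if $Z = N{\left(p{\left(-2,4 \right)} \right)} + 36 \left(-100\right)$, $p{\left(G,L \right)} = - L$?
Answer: $\frac{640516871}{853389317} \approx 0.75056$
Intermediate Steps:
$Z = -3605$ ($Z = -5 + 36 \left(-100\right) = -5 - 3600 = -3605$)
$\frac{28176}{42662} + \frac{Z}{-40007} = \frac{28176}{42662} - \frac{3605}{-40007} = 28176 \cdot \frac{1}{42662} - - \frac{3605}{40007} = \frac{14088}{21331} + \frac{3605}{40007} = \frac{640516871}{853389317}$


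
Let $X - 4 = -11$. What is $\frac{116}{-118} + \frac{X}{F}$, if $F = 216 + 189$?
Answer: $- \frac{23903}{23895} \approx -1.0003$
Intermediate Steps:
$F = 405$
$X = -7$ ($X = 4 - 11 = -7$)
$\frac{116}{-118} + \frac{X}{F} = \frac{116}{-118} - \frac{7}{405} = 116 \left(- \frac{1}{118}\right) - \frac{7}{405} = - \frac{58}{59} - \frac{7}{405} = - \frac{23903}{23895}$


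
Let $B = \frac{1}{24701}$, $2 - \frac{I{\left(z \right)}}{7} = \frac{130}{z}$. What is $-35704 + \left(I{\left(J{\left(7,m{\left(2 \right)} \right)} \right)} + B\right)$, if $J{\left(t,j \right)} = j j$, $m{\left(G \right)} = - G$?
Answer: $- \frac{1774396333}{49402} \approx -35918.0$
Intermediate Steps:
$J{\left(t,j \right)} = j^{2}$
$I{\left(z \right)} = 14 - \frac{910}{z}$ ($I{\left(z \right)} = 14 - 7 \frac{130}{z} = 14 - \frac{910}{z}$)
$B = \frac{1}{24701} \approx 4.0484 \cdot 10^{-5}$
$-35704 + \left(I{\left(J{\left(7,m{\left(2 \right)} \right)} \right)} + B\right) = -35704 + \left(\left(14 - \frac{910}{\left(\left(-1\right) 2\right)^{2}}\right) + \frac{1}{24701}\right) = -35704 + \left(\left(14 - \frac{910}{\left(-2\right)^{2}}\right) + \frac{1}{24701}\right) = -35704 + \left(\left(14 - \frac{910}{4}\right) + \frac{1}{24701}\right) = -35704 + \left(\left(14 - \frac{455}{2}\right) + \frac{1}{24701}\right) = -35704 + \left(- \frac{427}{2} + \frac{1}{24701}\right) = -35704 - \frac{10547325}{49402} = - \frac{1774396333}{49402}$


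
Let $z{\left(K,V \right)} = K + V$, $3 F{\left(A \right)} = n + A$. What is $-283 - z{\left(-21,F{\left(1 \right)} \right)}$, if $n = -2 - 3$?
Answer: $- \frac{782}{3} \approx -260.67$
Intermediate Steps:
$n = -5$ ($n = -2 - 3 = -5$)
$F{\left(A \right)} = - \frac{5}{3} + \frac{A}{3}$ ($F{\left(A \right)} = \frac{-5 + A}{3} = - \frac{5}{3} + \frac{A}{3}$)
$-283 - z{\left(-21,F{\left(1 \right)} \right)} = -283 - \left(-21 + \left(- \frac{5}{3} + \frac{1}{3} \cdot 1\right)\right) = -283 - \left(-21 + \left(- \frac{5}{3} + \frac{1}{3}\right)\right) = -283 - \left(-21 - \frac{4}{3}\right) = -283 - - \frac{67}{3} = -283 + \frac{67}{3} = - \frac{782}{3}$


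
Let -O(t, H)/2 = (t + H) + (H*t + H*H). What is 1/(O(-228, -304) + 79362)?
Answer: -1/243030 ≈ -4.1147e-6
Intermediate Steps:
O(t, H) = -2*H - 2*t - 2*H**2 - 2*H*t (O(t, H) = -2*((t + H) + (H*t + H*H)) = -2*((H + t) + (H*t + H**2)) = -2*((H + t) + (H**2 + H*t)) = -2*(H + t + H**2 + H*t) = -2*H - 2*t - 2*H**2 - 2*H*t)
1/(O(-228, -304) + 79362) = 1/((-2*(-304) - 2*(-228) - 2*(-304)**2 - 2*(-304)*(-228)) + 79362) = 1/((608 + 456 - 2*92416 - 138624) + 79362) = 1/((608 + 456 - 184832 - 138624) + 79362) = 1/(-322392 + 79362) = 1/(-243030) = -1/243030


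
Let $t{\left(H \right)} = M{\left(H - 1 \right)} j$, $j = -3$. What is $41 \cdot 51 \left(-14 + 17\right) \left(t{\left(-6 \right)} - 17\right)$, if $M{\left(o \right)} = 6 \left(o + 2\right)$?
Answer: $457929$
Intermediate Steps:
$M{\left(o \right)} = 12 + 6 o$ ($M{\left(o \right)} = 6 \left(2 + o\right) = 12 + 6 o$)
$t{\left(H \right)} = -18 - 18 H$ ($t{\left(H \right)} = \left(12 + 6 \left(H - 1\right)\right) \left(-3\right) = \left(12 + 6 \left(-1 + H\right)\right) \left(-3\right) = \left(12 + \left(-6 + 6 H\right)\right) \left(-3\right) = \left(6 + 6 H\right) \left(-3\right) = -18 - 18 H$)
$41 \cdot 51 \left(-14 + 17\right) \left(t{\left(-6 \right)} - 17\right) = 41 \cdot 51 \left(-14 + 17\right) \left(\left(-18 - -108\right) - 17\right) = 2091 \cdot 3 \left(\left(-18 + 108\right) - 17\right) = 2091 \cdot 3 \left(90 - 17\right) = 2091 \cdot 3 \cdot 73 = 2091 \cdot 219 = 457929$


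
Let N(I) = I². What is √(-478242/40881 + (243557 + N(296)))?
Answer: √61495040621739/13627 ≈ 575.47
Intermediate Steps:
√(-478242/40881 + (243557 + N(296))) = √(-478242/40881 + (243557 + 296²)) = √(-478242*1/40881 + (243557 + 87616)) = √(-159414/13627 + 331173) = √(4512735057/13627) = √61495040621739/13627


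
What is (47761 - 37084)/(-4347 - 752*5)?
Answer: -10677/8107 ≈ -1.3170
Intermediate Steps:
(47761 - 37084)/(-4347 - 752*5) = 10677/(-4347 - 3760) = 10677/(-8107) = 10677*(-1/8107) = -10677/8107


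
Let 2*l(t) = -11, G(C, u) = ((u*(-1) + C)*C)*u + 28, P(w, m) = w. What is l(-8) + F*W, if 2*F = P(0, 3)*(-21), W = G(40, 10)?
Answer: -11/2 ≈ -5.5000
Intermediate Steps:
G(C, u) = 28 + C*u*(C - u) (G(C, u) = ((-u + C)*C)*u + 28 = ((C - u)*C)*u + 28 = (C*(C - u))*u + 28 = C*u*(C - u) + 28 = 28 + C*u*(C - u))
l(t) = -11/2 (l(t) = (½)*(-11) = -11/2)
W = 12028 (W = 28 + 10*40² - 1*40*10² = 28 + 10*1600 - 1*40*100 = 28 + 16000 - 4000 = 12028)
F = 0 (F = (0*(-21))/2 = (½)*0 = 0)
l(-8) + F*W = -11/2 + 0*12028 = -11/2 + 0 = -11/2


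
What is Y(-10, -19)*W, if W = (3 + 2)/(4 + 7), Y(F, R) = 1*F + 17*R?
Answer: -1665/11 ≈ -151.36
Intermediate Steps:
Y(F, R) = F + 17*R
W = 5/11 ≈ 0.45455
Y(-10, -19)*W = (-10 + 17*(-19))*(5/11) = (-10 - 323)*(5/11) = -333*5/11 = -1665/11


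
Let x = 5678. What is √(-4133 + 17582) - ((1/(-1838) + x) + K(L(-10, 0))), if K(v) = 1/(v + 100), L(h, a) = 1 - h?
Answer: -1158415931/204018 + √13449 ≈ -5562.0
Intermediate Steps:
K(v) = 1/(100 + v)
√(-4133 + 17582) - ((1/(-1838) + x) + K(L(-10, 0))) = √(-4133 + 17582) - ((1/(-1838) + 5678) + 1/(100 + (1 - 1*(-10)))) = √13449 - ((-1/1838 + 5678) + 1/(100 + (1 + 10))) = √13449 - (10436163/1838 + 1/(100 + 11)) = √13449 - (10436163/1838 + 1/111) = √13449 - 1*1158415931/204018 = √13449 - 1158415931/204018 = -1158415931/204018 + √13449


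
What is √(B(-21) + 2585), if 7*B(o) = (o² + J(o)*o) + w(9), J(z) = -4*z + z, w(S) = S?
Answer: √120554/7 ≈ 49.601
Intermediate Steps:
J(z) = -3*z
B(o) = 9/7 - 2*o²/7 (B(o) = ((o² + (-3*o)*o) + 9)/7 = ((o² - 3*o²) + 9)/7 = (-2*o² + 9)/7 = (9 - 2*o²)/7 = 9/7 - 2*o²/7)
√(B(-21) + 2585) = √((9/7 - 2/7*(-21)²) + 2585) = √((9/7 - 2/7*441) + 2585) = √((9/7 - 126) + 2585) = √(-873/7 + 2585) = √(17222/7) = √120554/7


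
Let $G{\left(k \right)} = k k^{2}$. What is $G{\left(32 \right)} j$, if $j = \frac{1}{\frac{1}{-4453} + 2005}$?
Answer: $\frac{18239488}{1116033} \approx 16.343$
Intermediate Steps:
$G{\left(k \right)} = k^{3}$
$j = \frac{4453}{8928264}$ ($j = \frac{1}{- \frac{1}{4453} + 2005} = \frac{1}{\frac{8928264}{4453}} = \frac{4453}{8928264} \approx 0.00049875$)
$G{\left(32 \right)} j = 32^{3} \cdot \frac{4453}{8928264} = 32768 \cdot \frac{4453}{8928264} = \frac{18239488}{1116033}$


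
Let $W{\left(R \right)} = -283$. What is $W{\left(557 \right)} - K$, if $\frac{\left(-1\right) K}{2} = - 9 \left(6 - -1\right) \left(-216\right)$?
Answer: $26933$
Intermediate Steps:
$K = -27216$ ($K = - 2 - 9 \left(6 - -1\right) \left(-216\right) = - 2 - 9 \left(6 + 1\right) \left(-216\right) = - 2 \left(-9\right) 7 \left(-216\right) = - 2 \left(\left(-63\right) \left(-216\right)\right) = \left(-2\right) 13608 = -27216$)
$W{\left(557 \right)} - K = -283 - -27216 = -283 + 27216 = 26933$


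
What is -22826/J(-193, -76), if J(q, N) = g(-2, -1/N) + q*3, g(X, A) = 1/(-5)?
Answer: 57065/1448 ≈ 39.410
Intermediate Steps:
g(X, A) = -⅕
J(q, N) = -⅕ + 3*q (J(q, N) = -⅕ + q*3 = -⅕ + 3*q)
-22826/J(-193, -76) = -22826/(-⅕ + 3*(-193)) = -22826/(-⅕ - 579) = -22826/(-2896/5) = -22826*(-5/2896) = 57065/1448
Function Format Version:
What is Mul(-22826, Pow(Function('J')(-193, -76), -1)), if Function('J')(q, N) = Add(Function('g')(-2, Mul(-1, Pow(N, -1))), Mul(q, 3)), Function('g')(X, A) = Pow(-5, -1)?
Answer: Rational(57065, 1448) ≈ 39.410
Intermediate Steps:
Function('g')(X, A) = Rational(-1, 5)
Function('J')(q, N) = Add(Rational(-1, 5), Mul(3, q)) (Function('J')(q, N) = Add(Rational(-1, 5), Mul(q, 3)) = Add(Rational(-1, 5), Mul(3, q)))
Mul(-22826, Pow(Function('J')(-193, -76), -1)) = Mul(-22826, Pow(Add(Rational(-1, 5), Mul(3, -193)), -1)) = Mul(-22826, Pow(Add(Rational(-1, 5), -579), -1)) = Mul(-22826, Pow(Rational(-2896, 5), -1)) = Mul(-22826, Rational(-5, 2896)) = Rational(57065, 1448)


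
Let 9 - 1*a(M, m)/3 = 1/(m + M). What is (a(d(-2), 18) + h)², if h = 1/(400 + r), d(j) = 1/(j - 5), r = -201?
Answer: 445651040041/618765625 ≈ 720.23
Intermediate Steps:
d(j) = 1/(-5 + j)
a(M, m) = 27 - 3/(M + m) (a(M, m) = 27 - 3/(m + M) = 27 - 3/(M + m))
h = 1/199 (h = 1/(400 - 201) = 1/199 ≈ 0.0050251)
(a(d(-2), 18) + h)² = (3*(-1 + 9/(-5 - 2) + 9*18)/(1/(-5 - 2) + 18) + 1/199)² = (3*(-1 + 9/(-7) + 162)/(1/(-7) + 18) + 1/199)² = (3*(-1 + 9*(-⅐) + 162)/(-⅐ + 18) + 1/199)² = (3*(-1 - 9/7 + 162)/(125/7) + 1/199)² = (3*(7/125)*(1118/7) + 1/199)² = (3354/125 + 1/199)² = (667571/24875)² = 445651040041/618765625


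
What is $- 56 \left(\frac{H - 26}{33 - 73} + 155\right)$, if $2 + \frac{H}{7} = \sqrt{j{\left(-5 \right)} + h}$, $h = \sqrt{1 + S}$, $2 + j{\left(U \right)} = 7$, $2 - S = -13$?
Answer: $- \frac{43533}{5} \approx -8706.6$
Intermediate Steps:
$S = 15$ ($S = 2 - -13 = 2 + 13 = 15$)
$j{\left(U \right)} = 5$ ($j{\left(U \right)} = -2 + 7 = 5$)
$h = 4$ ($h = \sqrt{1 + 15} = \sqrt{16} = 4$)
$H = 7$ ($H = -14 + 7 \sqrt{5 + 4} = -14 + 7 \sqrt{9} = -14 + 7 \cdot 3 = -14 + 21 = 7$)
$- 56 \left(\frac{H - 26}{33 - 73} + 155\right) = - 56 \left(\frac{7 - 26}{33 - 73} + 155\right) = - 56 \left(- \frac{19}{-40} + 155\right) = - 56 \left(\left(-19\right) \left(- \frac{1}{40}\right) + 155\right) = - 56 \left(\frac{19}{40} + 155\right) = \left(-56\right) \frac{6219}{40} = - \frac{43533}{5}$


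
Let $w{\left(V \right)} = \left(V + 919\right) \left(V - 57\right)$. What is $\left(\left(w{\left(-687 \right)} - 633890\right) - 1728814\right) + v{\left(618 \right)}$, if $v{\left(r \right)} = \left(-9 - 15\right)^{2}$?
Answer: $-2534736$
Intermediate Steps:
$w{\left(V \right)} = \left(-57 + V\right) \left(919 + V\right)$ ($w{\left(V \right)} = \left(919 + V\right) \left(-57 + V\right) = \left(-57 + V\right) \left(919 + V\right)$)
$v{\left(r \right)} = 576$ ($v{\left(r \right)} = \left(-24\right)^{2} = 576$)
$\left(\left(w{\left(-687 \right)} - 633890\right) - 1728814\right) + v{\left(618 \right)} = \left(\left(\left(-52383 + \left(-687\right)^{2} + 862 \left(-687\right)\right) - 633890\right) - 1728814\right) + 576 = \left(\left(\left(-52383 + 471969 - 592194\right) - 633890\right) - 1728814\right) + 576 = \left(\left(-172608 - 633890\right) - 1728814\right) + 576 = \left(-806498 - 1728814\right) + 576 = -2535312 + 576 = -2534736$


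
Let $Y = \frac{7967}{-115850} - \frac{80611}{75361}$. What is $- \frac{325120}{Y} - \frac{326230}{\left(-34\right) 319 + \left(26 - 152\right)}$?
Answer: $\frac{15573541820250348255}{54526371307382} \approx 2.8562 \cdot 10^{5}$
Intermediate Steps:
$Y = - \frac{9939185437}{8730571850}$ ($Y = 7967 \left(- \frac{1}{115850}\right) - \frac{80611}{75361} = - \frac{7967}{115850} - \frac{80611}{75361} = - \frac{9939185437}{8730571850} \approx -1.1384$)
$- \frac{325120}{Y} - \frac{326230}{\left(-34\right) 319 + \left(26 - 152\right)} = - \frac{325120}{- \frac{9939185437}{8730571850}} - \frac{326230}{\left(-34\right) 319 + \left(26 - 152\right)} = \left(-325120\right) \left(- \frac{8730571850}{9939185437}\right) - \frac{326230}{-10846 + \left(26 - 152\right)} = \frac{2838483519872000}{9939185437} - \frac{326230}{-10846 - 126} = \frac{2838483519872000}{9939185437} - \frac{326230}{-10972} = \frac{2838483519872000}{9939185437} - - \frac{163115}{5486} = \frac{2838483519872000}{9939185437} + \frac{163115}{5486} = \frac{15573541820250348255}{54526371307382}$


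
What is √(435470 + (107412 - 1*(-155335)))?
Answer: √698217 ≈ 835.59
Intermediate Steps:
√(435470 + (107412 - 1*(-155335))) = √(435470 + (107412 + 155335)) = √(435470 + 262747) = √698217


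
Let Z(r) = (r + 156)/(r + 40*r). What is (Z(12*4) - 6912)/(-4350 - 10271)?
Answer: 1133551/2397844 ≈ 0.47274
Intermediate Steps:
Z(r) = (156 + r)/(41*r) (Z(r) = (156 + r)/((41*r)) = (156 + r)*(1/(41*r)) = (156 + r)/(41*r))
(Z(12*4) - 6912)/(-4350 - 10271) = ((156 + 12*4)/(41*((12*4))) - 6912)/(-4350 - 10271) = ((1/41)*(156 + 48)/48 - 6912)/(-14621) = ((1/41)*(1/48)*204 - 6912)*(-1/14621) = (17/164 - 6912)*(-1/14621) = -1133551/164*(-1/14621) = 1133551/2397844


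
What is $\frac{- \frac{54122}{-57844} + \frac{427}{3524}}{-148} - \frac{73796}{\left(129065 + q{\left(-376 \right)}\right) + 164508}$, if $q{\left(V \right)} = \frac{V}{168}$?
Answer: $- \frac{6010117460735173}{23248666107295696} \approx -0.25851$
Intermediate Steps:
$q{\left(V \right)} = \frac{V}{168}$ ($q{\left(V \right)} = V \frac{1}{168} = \frac{V}{168}$)
$\frac{- \frac{54122}{-57844} + \frac{427}{3524}}{-148} - \frac{73796}{\left(129065 + q{\left(-376 \right)}\right) + 164508} = \frac{- \frac{54122}{-57844} + \frac{427}{3524}}{-148} - \frac{73796}{\left(129065 + \frac{1}{168} \left(-376\right)\right) + 164508} = \left(\left(-54122\right) \left(- \frac{1}{57844}\right) + 427 \cdot \frac{1}{3524}\right) \left(- \frac{1}{148}\right) - \frac{73796}{\left(129065 - \frac{47}{21}\right) + 164508} = \left(\frac{27061}{28922} + \frac{427}{3524}\right) \left(- \frac{1}{148}\right) - \frac{73796}{\frac{2710318}{21} + 164508} = \frac{53856329}{50960564} \left(- \frac{1}{148}\right) - \frac{73796}{\frac{6164986}{21}} = - \frac{53856329}{7542163472} - \frac{774858}{3082493} = - \frac{6010117460735173}{23248666107295696}$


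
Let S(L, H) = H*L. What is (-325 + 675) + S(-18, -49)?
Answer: 1232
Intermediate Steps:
(-325 + 675) + S(-18, -49) = (-325 + 675) - 49*(-18) = 350 + 882 = 1232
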